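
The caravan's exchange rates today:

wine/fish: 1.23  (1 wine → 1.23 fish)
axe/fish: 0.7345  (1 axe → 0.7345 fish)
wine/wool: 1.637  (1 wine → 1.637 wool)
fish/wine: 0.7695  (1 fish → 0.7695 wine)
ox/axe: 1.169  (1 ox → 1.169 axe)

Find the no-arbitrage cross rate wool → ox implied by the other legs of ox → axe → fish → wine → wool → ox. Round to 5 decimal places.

0.92456

Known legs of the cycle: 1.169 × 0.7345 × 0.7695 × 1.637 = 1.08159236988075
For no arbitrage the full-cycle product must be 1, so the missing rate is 1 / 1.08159236988075 ≈ 0.9245627.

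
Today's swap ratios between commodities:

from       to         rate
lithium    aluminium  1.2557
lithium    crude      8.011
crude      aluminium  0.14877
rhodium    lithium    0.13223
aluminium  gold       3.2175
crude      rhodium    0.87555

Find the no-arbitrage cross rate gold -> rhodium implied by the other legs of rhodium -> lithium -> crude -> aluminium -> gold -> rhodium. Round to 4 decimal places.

1.9722

Known legs of the cycle: 0.13223 × 8.011 × 0.14877 × 3.2175 = 0.50704983795641175
For no arbitrage the full-cycle product must be 1, so the missing rate is 1 / 0.50704983795641175 ≈ 1.972193.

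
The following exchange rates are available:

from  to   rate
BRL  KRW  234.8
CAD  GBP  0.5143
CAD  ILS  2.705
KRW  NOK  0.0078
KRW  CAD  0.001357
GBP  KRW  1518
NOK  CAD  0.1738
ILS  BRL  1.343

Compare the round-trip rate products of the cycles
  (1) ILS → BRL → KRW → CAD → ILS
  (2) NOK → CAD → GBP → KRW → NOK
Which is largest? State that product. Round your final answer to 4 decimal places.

1.1575

(1) 1.343 × 234.8 × 0.001357 × 2.705 = 1.15750
(2) 0.1738 × 0.5143 × 1518 × 0.0078 = 1.05836
Highest is cycle (1) at 1.1575 (>1, arbitrage).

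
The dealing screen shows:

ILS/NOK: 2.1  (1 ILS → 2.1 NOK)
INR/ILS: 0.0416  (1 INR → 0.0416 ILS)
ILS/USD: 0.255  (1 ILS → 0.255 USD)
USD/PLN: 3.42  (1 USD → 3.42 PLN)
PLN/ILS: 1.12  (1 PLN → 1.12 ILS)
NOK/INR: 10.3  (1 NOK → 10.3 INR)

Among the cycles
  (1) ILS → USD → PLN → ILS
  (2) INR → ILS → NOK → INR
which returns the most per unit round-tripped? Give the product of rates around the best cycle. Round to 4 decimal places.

0.9768

(1) 0.255 × 3.42 × 1.12 = 0.97675
(2) 0.0416 × 2.1 × 10.3 = 0.89981
Highest is cycle (1) at 0.9768 (≤1, no arbitrage).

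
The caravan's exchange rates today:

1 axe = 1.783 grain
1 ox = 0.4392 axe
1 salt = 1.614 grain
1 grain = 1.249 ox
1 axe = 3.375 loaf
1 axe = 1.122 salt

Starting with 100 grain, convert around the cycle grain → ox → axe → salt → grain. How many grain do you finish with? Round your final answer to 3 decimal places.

99.339

100 grain × 1.249 = 124.9 ox
124.9 ox × 0.4392 = 54.85608 axe
54.85608 axe × 1.122 = 61.54852176 salt
61.54852176 salt × 1.614 = 99.33931412064 grain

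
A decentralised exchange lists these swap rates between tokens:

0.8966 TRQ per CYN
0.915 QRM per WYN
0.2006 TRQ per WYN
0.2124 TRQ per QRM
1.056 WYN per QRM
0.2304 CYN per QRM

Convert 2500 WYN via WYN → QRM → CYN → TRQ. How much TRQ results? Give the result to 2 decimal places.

472.54

2500 WYN × 0.915 = 2287.5 QRM
2287.5 QRM × 0.2304 = 527.04 CYN
527.04 CYN × 0.8966 = 472.544064 TRQ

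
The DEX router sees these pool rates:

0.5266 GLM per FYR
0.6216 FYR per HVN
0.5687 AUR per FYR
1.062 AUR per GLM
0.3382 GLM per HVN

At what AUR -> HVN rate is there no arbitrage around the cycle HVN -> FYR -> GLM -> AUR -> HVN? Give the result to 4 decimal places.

Known legs of the cycle: 0.6216 × 0.5266 × 1.062 = 0.34762930272
For no arbitrage the full-cycle product must be 1, so the missing rate is 1 / 0.34762930272 ≈ 2.876627.

2.8766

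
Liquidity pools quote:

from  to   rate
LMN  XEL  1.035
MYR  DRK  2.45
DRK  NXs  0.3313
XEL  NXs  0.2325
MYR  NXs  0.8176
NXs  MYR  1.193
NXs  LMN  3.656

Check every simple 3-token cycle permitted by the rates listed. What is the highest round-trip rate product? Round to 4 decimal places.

0.9683

MYR→DRK→NXs→MYR: 2.45 × 0.3313 × 1.193 = 0.96834
XEL→NXs→LMN→XEL: 0.2325 × 3.656 × 1.035 = 0.87977
Maximum is MYR→DRK→NXs→MYR at 0.9683; no arbitrage — every cycle loses value.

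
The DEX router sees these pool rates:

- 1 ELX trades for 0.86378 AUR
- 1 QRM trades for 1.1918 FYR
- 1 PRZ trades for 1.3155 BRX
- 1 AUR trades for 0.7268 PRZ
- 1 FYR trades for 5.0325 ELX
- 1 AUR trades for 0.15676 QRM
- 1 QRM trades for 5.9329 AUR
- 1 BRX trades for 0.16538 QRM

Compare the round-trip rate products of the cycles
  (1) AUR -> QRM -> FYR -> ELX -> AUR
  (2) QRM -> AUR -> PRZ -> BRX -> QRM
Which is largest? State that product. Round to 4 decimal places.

0.9381

(1) 0.15676 × 1.1918 × 5.0325 × 0.86378 = 0.81213
(2) 5.9329 × 0.7268 × 1.3155 × 0.16538 = 0.93811
Highest is cycle (2) at 0.9381 (≤1, no arbitrage).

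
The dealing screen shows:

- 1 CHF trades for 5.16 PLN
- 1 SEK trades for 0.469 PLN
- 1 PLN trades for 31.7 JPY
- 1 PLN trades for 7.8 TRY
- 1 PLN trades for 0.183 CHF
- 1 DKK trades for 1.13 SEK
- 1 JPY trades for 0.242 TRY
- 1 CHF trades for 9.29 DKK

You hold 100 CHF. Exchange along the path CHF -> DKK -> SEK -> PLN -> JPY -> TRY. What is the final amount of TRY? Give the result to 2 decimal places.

3776.95

100 CHF × 9.29 = 929 DKK
929 DKK × 1.13 = 1049.77 SEK
1049.77 SEK × 0.469 = 492.34213 PLN
492.34213 PLN × 31.7 = 15607.245521 JPY
15607.245521 JPY × 0.242 = 3776.953416082 TRY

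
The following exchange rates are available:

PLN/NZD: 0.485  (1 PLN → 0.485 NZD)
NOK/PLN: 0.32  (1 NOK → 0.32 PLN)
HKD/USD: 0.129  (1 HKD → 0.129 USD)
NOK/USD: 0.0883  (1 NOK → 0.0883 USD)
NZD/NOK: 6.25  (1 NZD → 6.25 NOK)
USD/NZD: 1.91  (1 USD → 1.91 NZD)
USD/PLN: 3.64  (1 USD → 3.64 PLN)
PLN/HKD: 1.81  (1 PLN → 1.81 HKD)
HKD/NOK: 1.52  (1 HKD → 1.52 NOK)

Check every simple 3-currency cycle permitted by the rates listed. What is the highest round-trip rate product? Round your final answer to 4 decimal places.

1.0541

NZD→NOK→USD→NZD: 6.25 × 0.0883 × 1.91 = 1.05408
NZD→NOK→PLN→NZD: 6.25 × 0.32 × 0.485 = 0.97000
HKD→NOK→PLN→HKD: 1.52 × 0.32 × 1.81 = 0.88038
HKD→USD→PLN→HKD: 0.129 × 3.64 × 1.81 = 0.84990
Maximum is NZD→NOK→USD→NZD at 1.0541; arbitrage exists.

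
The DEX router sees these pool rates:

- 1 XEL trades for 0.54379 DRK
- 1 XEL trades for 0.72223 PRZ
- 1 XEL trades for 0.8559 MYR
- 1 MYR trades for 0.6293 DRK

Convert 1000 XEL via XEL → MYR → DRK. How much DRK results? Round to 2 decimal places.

538.62

1000 XEL × 0.8559 = 855.9 MYR
855.9 MYR × 0.6293 = 538.61787 DRK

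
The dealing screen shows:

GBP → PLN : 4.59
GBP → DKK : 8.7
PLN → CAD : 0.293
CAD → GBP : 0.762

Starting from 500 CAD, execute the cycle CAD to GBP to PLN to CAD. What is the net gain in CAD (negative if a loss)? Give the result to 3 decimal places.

500 CAD × 0.762 = 381 GBP
381 GBP × 4.59 = 1748.79 PLN
1748.79 PLN × 0.293 = 512.39547 CAD
Net change: 512.39547 − 500 = 12.39547 CAD

12.395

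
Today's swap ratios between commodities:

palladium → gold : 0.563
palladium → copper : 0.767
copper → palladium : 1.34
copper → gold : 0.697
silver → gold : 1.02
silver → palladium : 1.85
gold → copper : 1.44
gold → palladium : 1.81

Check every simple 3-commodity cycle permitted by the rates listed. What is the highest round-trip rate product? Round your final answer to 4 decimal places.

palladium→gold→copper→palladium: 0.563 × 1.44 × 1.34 = 1.08636
palladium→copper→gold→palladium: 0.767 × 0.697 × 1.81 = 0.96762
Maximum is palladium→gold→copper→palladium at 1.0864; arbitrage exists.

1.0864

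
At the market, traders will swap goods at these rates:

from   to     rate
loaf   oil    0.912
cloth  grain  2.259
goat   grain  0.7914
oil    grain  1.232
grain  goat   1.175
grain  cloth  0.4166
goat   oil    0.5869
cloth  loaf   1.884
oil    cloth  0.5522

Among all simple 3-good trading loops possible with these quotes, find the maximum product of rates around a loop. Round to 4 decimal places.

0.9488

loaf→oil→cloth→loaf: 0.912 × 0.5522 × 1.884 = 0.94879
goat→oil→grain→goat: 0.5869 × 1.232 × 1.175 = 0.84960
Maximum is loaf→oil→cloth→loaf at 0.9488; no arbitrage — every cycle loses value.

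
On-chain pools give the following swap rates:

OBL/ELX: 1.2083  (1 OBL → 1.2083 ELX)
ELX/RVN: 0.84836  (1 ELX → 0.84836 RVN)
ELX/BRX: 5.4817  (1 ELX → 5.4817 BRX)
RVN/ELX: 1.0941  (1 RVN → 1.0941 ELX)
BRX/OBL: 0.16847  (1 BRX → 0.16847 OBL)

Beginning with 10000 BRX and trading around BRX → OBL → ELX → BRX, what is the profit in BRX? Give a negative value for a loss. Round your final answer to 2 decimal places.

1158.67

10000 BRX × 0.16847 = 1684.7 OBL
1684.7 OBL × 1.2083 = 2035.62301 ELX
2035.62301 ELX × 5.4817 = 11158.674653917 BRX
Net change: 11158.674653917 − 10000 = 1158.674653917 BRX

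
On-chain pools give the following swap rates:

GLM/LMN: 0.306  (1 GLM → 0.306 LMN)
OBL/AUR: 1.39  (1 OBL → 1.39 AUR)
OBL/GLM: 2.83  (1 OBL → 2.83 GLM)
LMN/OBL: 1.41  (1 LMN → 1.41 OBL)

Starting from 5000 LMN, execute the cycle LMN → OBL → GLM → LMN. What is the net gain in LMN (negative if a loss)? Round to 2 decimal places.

5000 LMN × 1.41 = 7050 OBL
7050 OBL × 2.83 = 19951.5 GLM
19951.5 GLM × 0.306 = 6105.159 LMN
Net change: 6105.159 − 5000 = 1105.159 LMN

1105.16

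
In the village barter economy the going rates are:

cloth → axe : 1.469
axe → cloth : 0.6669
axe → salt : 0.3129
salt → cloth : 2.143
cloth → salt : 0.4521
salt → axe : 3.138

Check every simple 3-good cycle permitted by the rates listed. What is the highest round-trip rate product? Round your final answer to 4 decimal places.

0.9850

salt→cloth→axe→salt: 2.143 × 1.469 × 0.3129 = 0.98503
salt→axe→cloth→salt: 3.138 × 0.6669 × 0.4521 = 0.94612
Maximum is salt→cloth→axe→salt at 0.9850; no arbitrage — every cycle loses value.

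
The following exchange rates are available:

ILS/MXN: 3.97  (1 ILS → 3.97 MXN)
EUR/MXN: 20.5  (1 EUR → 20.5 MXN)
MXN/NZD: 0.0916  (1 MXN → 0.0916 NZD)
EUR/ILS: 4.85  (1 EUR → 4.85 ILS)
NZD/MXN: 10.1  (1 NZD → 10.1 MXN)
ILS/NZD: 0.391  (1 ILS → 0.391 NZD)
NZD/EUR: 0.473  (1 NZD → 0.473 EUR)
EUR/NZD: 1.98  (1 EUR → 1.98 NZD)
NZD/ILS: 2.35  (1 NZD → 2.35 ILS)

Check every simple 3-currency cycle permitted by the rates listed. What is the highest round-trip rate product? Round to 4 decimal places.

EUR→ILS→NZD→EUR: 4.85 × 0.391 × 0.473 = 0.89697
EUR→MXN→NZD→EUR: 20.5 × 0.0916 × 0.473 = 0.88820
ILS→MXN→NZD→ILS: 3.97 × 0.0916 × 2.35 = 0.85458
Maximum is EUR→ILS→NZD→EUR at 0.8970; no arbitrage — every cycle loses value.

0.8970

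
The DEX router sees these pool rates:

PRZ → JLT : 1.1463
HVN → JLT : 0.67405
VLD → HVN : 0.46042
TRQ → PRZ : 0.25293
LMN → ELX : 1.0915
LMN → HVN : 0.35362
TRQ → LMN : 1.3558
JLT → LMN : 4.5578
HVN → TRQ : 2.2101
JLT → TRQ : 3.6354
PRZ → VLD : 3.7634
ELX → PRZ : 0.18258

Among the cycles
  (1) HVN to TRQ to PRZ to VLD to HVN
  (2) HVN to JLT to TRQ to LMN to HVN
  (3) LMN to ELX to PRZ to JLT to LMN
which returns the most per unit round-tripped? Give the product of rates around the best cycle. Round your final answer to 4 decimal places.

(1) 2.2101 × 0.25293 × 3.7634 × 0.46042 = 0.96861
(2) 0.67405 × 3.6354 × 1.3558 × 0.35362 = 1.17483
(3) 1.0915 × 0.18258 × 1.1463 × 4.5578 = 1.04119
Highest is cycle (2) at 1.1748 (>1, arbitrage).

1.1748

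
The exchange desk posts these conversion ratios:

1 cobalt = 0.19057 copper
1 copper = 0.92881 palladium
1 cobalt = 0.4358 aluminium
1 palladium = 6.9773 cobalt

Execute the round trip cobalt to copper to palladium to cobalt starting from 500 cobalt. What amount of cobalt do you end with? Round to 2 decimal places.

617.50

500 cobalt × 0.19057 = 95.285 copper
95.285 copper × 0.92881 = 88.50166085 palladium
88.50166085 palladium × 6.9773 = 617.502638248705 cobalt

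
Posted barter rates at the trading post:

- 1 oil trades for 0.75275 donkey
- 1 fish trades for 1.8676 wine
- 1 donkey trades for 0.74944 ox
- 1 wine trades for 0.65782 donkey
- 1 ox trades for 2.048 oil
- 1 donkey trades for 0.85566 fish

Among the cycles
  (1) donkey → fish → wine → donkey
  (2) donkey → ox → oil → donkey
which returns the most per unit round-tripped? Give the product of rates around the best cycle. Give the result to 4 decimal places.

(1) 0.85566 × 1.8676 × 0.65782 = 1.05122
(2) 0.74944 × 2.048 × 0.75275 = 1.15536
Highest is cycle (2) at 1.1554 (>1, arbitrage).

1.1554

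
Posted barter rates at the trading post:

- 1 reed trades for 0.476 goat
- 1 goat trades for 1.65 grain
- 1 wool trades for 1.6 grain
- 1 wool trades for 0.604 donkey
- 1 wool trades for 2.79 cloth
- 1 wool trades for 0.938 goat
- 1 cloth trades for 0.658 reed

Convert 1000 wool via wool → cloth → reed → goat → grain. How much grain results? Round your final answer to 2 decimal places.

1441.85

1000 wool × 2.79 = 2790 cloth
2790 cloth × 0.658 = 1835.82 reed
1835.82 reed × 0.476 = 873.85032 goat
873.85032 goat × 1.65 = 1441.853028 grain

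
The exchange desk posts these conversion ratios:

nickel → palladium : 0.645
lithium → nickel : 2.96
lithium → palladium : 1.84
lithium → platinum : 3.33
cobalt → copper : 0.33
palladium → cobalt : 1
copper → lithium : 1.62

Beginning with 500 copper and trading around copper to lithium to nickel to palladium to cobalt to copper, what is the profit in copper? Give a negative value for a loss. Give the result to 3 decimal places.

10.329

500 copper × 1.62 = 810 lithium
810 lithium × 2.96 = 2397.6 nickel
2397.6 nickel × 0.645 = 1546.452 palladium
1546.452 palladium × 1 = 1546.452 cobalt
1546.452 cobalt × 0.33 = 510.32916 copper
Net change: 510.32916 − 500 = 10.32916 copper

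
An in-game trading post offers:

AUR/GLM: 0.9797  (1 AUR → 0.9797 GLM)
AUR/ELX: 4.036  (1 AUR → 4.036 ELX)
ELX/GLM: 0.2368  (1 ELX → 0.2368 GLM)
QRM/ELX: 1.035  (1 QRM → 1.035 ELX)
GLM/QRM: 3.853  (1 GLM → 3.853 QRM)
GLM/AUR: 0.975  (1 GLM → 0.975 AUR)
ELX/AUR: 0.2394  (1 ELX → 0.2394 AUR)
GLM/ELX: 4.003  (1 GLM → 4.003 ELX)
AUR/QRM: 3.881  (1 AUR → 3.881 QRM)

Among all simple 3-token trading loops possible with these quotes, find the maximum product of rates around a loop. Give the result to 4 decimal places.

QRM→ELX→AUR→QRM: 1.035 × 0.2394 × 3.881 = 0.96163
GLM→QRM→ELX→GLM: 3.853 × 1.035 × 0.2368 = 0.94432
GLM→ELX→AUR→GLM: 4.003 × 0.2394 × 0.9797 = 0.93886
GLM→AUR→ELX→GLM: 0.975 × 4.036 × 0.2368 = 0.93183
Maximum is QRM→ELX→AUR→QRM at 0.9616; no arbitrage — every cycle loses value.

0.9616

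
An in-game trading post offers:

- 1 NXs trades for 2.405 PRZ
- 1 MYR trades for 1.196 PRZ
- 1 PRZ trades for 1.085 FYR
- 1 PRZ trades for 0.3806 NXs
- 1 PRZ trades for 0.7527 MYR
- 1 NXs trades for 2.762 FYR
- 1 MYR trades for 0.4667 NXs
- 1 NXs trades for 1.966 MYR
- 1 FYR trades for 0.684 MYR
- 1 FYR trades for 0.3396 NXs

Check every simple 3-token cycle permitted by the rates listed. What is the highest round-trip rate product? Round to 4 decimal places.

NXs→MYR→PRZ→NXs: 1.966 × 1.196 × 0.3806 = 0.89492
FYR→MYR→PRZ→FYR: 0.684 × 1.196 × 1.085 = 0.88760
NXs→PRZ→FYR→NXs: 2.405 × 1.085 × 0.3396 = 0.88616
NXs→FYR→MYR→NXs: 2.762 × 0.684 × 0.4667 = 0.88169
NXs→PRZ→MYR→NXs: 2.405 × 0.7527 × 0.4667 = 0.84484
Maximum is NXs→MYR→PRZ→NXs at 0.8949; no arbitrage — every cycle loses value.

0.8949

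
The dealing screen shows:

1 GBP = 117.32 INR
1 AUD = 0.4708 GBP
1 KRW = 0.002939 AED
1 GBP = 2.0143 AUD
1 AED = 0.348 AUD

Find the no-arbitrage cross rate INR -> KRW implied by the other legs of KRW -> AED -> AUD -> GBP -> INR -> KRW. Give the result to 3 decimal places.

Known legs of the cycle: 0.002939 × 0.348 × 0.4708 × 117.32 = 0.056492050477632
For no arbitrage the full-cycle product must be 1, so the missing rate is 1 / 0.056492050477632 ≈ 17.70161.

17.702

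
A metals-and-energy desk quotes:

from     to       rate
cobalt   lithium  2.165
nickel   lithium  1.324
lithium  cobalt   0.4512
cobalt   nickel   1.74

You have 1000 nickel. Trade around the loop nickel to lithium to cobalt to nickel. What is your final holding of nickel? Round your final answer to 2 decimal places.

1039.46

1000 nickel × 1.324 = 1324 lithium
1324 lithium × 0.4512 = 597.3888 cobalt
597.3888 cobalt × 1.74 = 1039.456512 nickel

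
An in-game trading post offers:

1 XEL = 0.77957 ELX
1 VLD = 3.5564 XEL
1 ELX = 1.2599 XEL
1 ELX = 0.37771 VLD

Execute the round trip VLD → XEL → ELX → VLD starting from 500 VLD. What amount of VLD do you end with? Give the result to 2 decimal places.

523.59

500 VLD × 3.5564 = 1778.2 XEL
1778.2 XEL × 0.77957 = 1386.231374 ELX
1386.231374 ELX × 0.37771 = 523.59345227354 VLD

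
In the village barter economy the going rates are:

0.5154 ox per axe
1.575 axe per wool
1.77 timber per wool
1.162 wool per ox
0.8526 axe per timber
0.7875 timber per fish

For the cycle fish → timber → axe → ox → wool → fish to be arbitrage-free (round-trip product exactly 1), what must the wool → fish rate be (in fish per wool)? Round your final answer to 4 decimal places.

Known legs of the cycle: 0.7875 × 0.8526 × 0.5154 × 1.162 = 0.402111443853
For no arbitrage the full-cycle product must be 1, so the missing rate is 1 / 0.402111443853 ≈ 2.486873.

2.4869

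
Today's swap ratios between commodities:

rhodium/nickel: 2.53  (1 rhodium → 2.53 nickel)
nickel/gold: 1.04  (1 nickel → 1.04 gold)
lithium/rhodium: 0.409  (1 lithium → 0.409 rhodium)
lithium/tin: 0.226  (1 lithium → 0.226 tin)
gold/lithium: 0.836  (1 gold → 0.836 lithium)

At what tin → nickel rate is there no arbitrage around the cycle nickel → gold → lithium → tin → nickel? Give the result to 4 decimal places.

5.0892

Known legs of the cycle: 1.04 × 0.836 × 0.226 = 0.19649344
For no arbitrage the full-cycle product must be 1, so the missing rate is 1 / 0.19649344 ≈ 5.089228.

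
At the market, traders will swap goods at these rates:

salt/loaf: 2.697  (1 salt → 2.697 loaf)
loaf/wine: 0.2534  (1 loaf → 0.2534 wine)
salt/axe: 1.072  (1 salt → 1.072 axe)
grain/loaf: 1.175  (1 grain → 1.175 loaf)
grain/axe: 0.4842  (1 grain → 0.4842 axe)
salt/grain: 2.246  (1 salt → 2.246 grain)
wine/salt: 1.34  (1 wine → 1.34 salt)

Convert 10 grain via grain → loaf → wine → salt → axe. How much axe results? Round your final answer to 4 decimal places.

4.2770

10 grain × 1.175 = 11.75 loaf
11.75 loaf × 0.2534 = 2.97745 wine
2.97745 wine × 1.34 = 3.989783 salt
3.989783 salt × 1.072 = 4.277047376 axe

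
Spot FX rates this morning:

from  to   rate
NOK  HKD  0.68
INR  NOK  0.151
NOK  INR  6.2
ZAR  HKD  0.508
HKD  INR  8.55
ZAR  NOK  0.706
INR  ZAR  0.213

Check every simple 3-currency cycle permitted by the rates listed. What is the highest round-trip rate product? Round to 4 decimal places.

ZAR→NOK→INR→ZAR: 0.706 × 6.2 × 0.213 = 0.93234
ZAR→HKD→INR→ZAR: 0.508 × 8.55 × 0.213 = 0.92514
HKD→INR→NOK→HKD: 8.55 × 0.151 × 0.68 = 0.87791
Maximum is ZAR→NOK→INR→ZAR at 0.9323; no arbitrage — every cycle loses value.

0.9323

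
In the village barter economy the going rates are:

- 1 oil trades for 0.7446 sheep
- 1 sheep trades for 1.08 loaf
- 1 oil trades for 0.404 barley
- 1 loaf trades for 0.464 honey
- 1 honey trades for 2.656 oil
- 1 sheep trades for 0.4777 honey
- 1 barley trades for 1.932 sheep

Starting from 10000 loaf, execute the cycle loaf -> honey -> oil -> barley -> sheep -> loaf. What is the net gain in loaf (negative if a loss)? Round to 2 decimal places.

388.63

10000 loaf × 0.464 = 4640 honey
4640 honey × 2.656 = 12323.84 oil
12323.84 oil × 0.404 = 4978.83136 barley
4978.83136 barley × 1.932 = 9619.10218752 sheep
9619.10218752 sheep × 1.08 = 10388.6303625216 loaf
Net change: 10388.6303625216 − 10000 = 388.6303625216 loaf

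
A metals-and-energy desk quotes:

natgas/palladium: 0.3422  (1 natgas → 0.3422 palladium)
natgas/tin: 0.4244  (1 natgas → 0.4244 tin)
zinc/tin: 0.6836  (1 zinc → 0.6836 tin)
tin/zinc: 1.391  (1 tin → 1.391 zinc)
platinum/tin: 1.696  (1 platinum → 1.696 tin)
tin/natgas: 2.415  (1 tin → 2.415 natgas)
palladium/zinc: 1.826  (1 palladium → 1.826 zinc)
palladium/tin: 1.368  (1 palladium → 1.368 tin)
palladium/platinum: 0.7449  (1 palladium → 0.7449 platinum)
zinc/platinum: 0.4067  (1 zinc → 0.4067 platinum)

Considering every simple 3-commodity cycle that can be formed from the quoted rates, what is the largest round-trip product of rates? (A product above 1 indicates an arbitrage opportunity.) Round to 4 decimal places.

tin→natgas→palladium→tin: 2.415 × 0.3422 × 1.368 = 1.13053
tin→zinc→platinum→tin: 1.391 × 0.4067 × 1.696 = 0.95946
Maximum is tin→natgas→palladium→tin at 1.1305; arbitrage exists.

1.1305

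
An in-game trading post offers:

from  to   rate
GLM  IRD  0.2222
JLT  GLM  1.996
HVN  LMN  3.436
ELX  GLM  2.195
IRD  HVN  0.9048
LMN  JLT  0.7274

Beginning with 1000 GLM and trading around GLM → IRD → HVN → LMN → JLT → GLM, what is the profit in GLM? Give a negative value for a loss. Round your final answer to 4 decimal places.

1000 GLM × 0.2222 = 222.2 IRD
222.2 IRD × 0.9048 = 201.04656 HVN
201.04656 HVN × 3.436 = 690.79598016 LMN
690.79598016 LMN × 0.7274 = 502.484995968384 JLT
502.484995968384 JLT × 1.996 = 1002.960051952894464 GLM
Net change: 1002.960051952894464 − 1000 = 2.960051952894464 GLM

2.9601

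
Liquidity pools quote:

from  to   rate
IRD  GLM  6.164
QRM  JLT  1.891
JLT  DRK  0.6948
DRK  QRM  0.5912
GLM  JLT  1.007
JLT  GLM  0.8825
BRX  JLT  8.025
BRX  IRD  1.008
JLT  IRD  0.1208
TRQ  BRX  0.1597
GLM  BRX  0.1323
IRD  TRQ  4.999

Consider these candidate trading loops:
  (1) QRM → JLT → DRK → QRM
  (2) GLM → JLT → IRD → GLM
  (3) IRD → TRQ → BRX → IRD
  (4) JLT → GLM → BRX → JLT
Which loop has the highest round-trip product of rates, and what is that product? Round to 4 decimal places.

0.9370

(1) 1.891 × 0.6948 × 0.5912 = 0.77676
(2) 1.007 × 0.1208 × 6.164 = 0.74982
(3) 4.999 × 0.1597 × 1.008 = 0.80473
(4) 0.8825 × 0.1323 × 8.025 = 0.93696
Highest is cycle (4) at 0.9370 (≤1, no arbitrage).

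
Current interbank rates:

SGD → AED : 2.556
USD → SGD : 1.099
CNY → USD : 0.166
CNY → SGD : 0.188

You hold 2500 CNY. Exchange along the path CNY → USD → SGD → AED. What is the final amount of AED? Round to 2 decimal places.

1165.75

2500 CNY × 0.166 = 415 USD
415 USD × 1.099 = 456.085 SGD
456.085 SGD × 2.556 = 1165.75326 AED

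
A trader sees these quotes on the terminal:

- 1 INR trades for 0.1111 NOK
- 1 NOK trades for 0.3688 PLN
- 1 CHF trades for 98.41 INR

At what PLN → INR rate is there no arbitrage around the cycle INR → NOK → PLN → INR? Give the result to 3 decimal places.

Known legs of the cycle: 0.1111 × 0.3688 = 0.04097368
For no arbitrage the full-cycle product must be 1, so the missing rate is 1 / 0.04097368 ≈ 24.40591.

24.406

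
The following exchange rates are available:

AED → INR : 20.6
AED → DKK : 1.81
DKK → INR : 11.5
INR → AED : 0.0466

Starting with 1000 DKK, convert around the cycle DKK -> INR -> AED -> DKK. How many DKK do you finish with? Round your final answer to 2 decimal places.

969.98

1000 DKK × 11.5 = 11500 INR
11500 INR × 0.0466 = 535.9 AED
535.9 AED × 1.81 = 969.979 DKK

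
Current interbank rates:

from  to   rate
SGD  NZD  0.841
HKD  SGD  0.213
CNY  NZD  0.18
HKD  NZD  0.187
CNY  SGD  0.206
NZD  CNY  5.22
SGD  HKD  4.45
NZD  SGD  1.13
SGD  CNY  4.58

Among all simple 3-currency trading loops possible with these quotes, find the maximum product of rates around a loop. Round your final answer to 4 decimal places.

0.9403

SGD→HKD→NZD→SGD: 4.45 × 0.187 × 1.13 = 0.94033
SGD→CNY→NZD→SGD: 4.58 × 0.18 × 1.13 = 0.93157
SGD→NZD→CNY→SGD: 0.841 × 5.22 × 0.206 = 0.90434
Maximum is SGD→HKD→NZD→SGD at 0.9403; no arbitrage — every cycle loses value.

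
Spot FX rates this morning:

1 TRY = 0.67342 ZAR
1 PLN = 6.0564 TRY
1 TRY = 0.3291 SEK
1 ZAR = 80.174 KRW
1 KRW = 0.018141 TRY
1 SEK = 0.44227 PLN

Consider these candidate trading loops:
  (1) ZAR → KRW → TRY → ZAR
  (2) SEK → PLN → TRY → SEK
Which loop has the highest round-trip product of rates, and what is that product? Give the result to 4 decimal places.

(1) 80.174 × 0.018141 × 0.67342 = 0.97945
(2) 0.44227 × 6.0564 × 0.3291 = 0.88152
Highest is cycle (1) at 0.9794 (≤1, no arbitrage).

0.9794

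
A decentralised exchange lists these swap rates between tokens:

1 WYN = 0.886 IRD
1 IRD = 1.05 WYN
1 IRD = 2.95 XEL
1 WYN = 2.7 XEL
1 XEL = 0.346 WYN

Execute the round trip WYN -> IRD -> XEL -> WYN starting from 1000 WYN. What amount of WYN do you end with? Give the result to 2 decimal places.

1000 WYN × 0.886 = 886 IRD
886 IRD × 2.95 = 2613.7 XEL
2613.7 XEL × 0.346 = 904.3402 WYN

904.34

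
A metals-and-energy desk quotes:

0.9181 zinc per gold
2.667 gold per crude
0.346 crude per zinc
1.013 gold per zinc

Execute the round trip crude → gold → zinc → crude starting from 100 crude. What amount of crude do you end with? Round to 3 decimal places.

100 crude × 2.667 = 266.7 gold
266.7 gold × 0.9181 = 244.85727 zinc
244.85727 zinc × 0.346 = 84.72061542 crude

84.721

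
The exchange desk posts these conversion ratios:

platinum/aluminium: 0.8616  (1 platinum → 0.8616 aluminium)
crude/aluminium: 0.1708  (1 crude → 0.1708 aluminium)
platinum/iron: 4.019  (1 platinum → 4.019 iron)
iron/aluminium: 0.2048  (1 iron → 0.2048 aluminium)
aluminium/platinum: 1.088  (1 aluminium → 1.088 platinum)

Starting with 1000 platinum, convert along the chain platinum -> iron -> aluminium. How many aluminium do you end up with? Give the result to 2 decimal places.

1000 platinum × 4.019 = 4019 iron
4019 iron × 0.2048 = 823.0912 aluminium

823.09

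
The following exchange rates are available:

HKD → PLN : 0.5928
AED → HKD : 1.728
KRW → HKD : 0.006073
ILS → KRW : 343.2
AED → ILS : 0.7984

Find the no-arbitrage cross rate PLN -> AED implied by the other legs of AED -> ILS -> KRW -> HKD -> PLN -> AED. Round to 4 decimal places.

1.0137

Known legs of the cycle: 0.7984 × 343.2 × 0.006073 × 0.5928 = 0.986459554409472
For no arbitrage the full-cycle product must be 1, so the missing rate is 1 / 0.986459554409472 ≈ 1.013726.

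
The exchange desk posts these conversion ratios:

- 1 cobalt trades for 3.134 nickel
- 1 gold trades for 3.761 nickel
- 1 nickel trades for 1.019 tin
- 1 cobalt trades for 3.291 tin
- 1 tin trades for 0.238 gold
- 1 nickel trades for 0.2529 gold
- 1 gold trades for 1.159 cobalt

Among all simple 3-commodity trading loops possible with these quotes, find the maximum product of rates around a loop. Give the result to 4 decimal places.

cobalt→nickel→gold→cobalt: 3.134 × 0.2529 × 1.159 = 0.91861
nickel→tin→gold→nickel: 1.019 × 0.238 × 3.761 = 0.91213
cobalt→tin→gold→cobalt: 3.291 × 0.238 × 1.159 = 0.90780
Maximum is cobalt→nickel→gold→cobalt at 0.9186; no arbitrage — every cycle loses value.

0.9186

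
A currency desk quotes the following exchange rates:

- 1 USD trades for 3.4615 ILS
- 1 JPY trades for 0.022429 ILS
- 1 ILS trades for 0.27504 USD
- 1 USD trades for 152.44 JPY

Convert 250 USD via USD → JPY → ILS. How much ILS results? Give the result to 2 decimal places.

250 USD × 152.44 = 38110 JPY
38110 JPY × 0.022429 = 854.76919 ILS

854.77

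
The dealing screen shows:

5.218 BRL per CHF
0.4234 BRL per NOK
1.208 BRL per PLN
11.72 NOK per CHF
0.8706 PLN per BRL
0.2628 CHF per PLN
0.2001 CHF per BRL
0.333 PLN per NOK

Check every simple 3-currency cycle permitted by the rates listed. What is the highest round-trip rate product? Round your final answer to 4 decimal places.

1.1938

CHF→BRL→PLN→CHF: 5.218 × 0.8706 × 0.2628 = 1.19385
NOK→PLN→CHF→NOK: 0.333 × 0.2628 × 11.72 = 1.02565
NOK→BRL→CHF→NOK: 0.4234 × 0.2001 × 11.72 = 0.99295
Maximum is CHF→BRL→PLN→CHF at 1.1938; arbitrage exists.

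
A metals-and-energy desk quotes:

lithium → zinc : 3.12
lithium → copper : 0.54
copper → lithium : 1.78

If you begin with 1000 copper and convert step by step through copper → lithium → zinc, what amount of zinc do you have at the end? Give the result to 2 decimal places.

5553.60

1000 copper × 1.78 = 1780 lithium
1780 lithium × 3.12 = 5553.6 zinc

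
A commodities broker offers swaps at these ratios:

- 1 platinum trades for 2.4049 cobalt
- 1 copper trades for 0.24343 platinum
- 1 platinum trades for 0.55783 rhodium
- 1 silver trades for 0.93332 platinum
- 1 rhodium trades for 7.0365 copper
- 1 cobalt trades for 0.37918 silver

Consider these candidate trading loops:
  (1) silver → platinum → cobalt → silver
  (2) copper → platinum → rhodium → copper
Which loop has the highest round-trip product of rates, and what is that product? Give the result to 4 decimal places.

0.9555

(1) 0.93332 × 2.4049 × 0.37918 = 0.85109
(2) 0.24343 × 0.55783 × 7.0365 = 0.95550
Highest is cycle (2) at 0.9555 (≤1, no arbitrage).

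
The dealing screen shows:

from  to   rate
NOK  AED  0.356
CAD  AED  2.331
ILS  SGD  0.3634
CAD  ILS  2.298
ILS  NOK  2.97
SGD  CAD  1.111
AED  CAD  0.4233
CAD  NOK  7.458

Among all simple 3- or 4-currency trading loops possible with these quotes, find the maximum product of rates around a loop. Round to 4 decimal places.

1.1239

NOK→AED→CAD→NOK: 0.356 × 0.4233 × 7.458 = 1.12388
NOK→AED→CAD→ILS→NOK: 0.356 × 0.4233 × 2.298 × 2.97 = 1.02850
CAD→ILS→SGD→CAD: 2.298 × 0.3634 × 1.111 = 0.92779
Maximum is NOK→AED→CAD→NOK at 1.1239; arbitrage exists.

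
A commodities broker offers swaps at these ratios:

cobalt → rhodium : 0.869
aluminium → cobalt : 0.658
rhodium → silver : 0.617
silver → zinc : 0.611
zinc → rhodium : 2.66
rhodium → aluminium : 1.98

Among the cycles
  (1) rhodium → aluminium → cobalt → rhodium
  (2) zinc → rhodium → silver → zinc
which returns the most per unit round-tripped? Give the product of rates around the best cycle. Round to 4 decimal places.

1.1322

(1) 1.98 × 0.658 × 0.869 = 1.13217
(2) 2.66 × 0.617 × 0.611 = 1.00279
Highest is cycle (1) at 1.1322 (>1, arbitrage).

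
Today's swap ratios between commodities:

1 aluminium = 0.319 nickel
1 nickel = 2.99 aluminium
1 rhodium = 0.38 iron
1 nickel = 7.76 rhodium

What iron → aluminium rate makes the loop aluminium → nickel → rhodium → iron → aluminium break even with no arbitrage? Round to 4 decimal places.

1.0631

Known legs of the cycle: 0.319 × 7.76 × 0.38 = 0.9406672
For no arbitrage the full-cycle product must be 1, so the missing rate is 1 / 0.9406672 ≈ 1.063075.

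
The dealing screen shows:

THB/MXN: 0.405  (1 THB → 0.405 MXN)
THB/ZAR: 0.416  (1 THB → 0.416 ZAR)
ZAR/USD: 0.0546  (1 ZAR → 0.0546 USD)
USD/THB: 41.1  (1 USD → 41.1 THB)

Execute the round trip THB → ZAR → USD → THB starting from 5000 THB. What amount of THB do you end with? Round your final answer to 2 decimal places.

4667.64

5000 THB × 0.416 = 2080 ZAR
2080 ZAR × 0.0546 = 113.568 USD
113.568 USD × 41.1 = 4667.6448 THB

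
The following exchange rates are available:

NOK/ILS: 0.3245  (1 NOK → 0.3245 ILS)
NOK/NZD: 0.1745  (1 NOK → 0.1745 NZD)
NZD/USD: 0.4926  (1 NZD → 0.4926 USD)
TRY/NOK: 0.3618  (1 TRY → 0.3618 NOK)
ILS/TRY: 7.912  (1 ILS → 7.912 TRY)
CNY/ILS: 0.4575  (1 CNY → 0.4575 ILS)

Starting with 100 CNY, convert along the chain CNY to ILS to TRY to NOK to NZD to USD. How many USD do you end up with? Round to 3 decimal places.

11.257

100 CNY × 0.4575 = 45.75 ILS
45.75 ILS × 7.912 = 361.974 TRY
361.974 TRY × 0.3618 = 130.9621932 NOK
130.9621932 NOK × 0.1745 = 22.8529027134 NZD
22.8529027134 NZD × 0.4926 = 11.25733987662084 USD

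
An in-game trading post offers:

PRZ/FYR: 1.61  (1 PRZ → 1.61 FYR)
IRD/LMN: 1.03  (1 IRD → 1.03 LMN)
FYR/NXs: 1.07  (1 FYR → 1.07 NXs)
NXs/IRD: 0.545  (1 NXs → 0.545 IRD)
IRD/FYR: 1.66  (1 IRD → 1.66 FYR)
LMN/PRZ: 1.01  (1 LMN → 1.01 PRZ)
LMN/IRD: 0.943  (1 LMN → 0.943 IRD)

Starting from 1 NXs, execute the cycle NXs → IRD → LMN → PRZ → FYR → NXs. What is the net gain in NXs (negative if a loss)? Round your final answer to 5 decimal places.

1 NXs × 0.545 = 0.545 IRD
0.545 IRD × 1.03 = 0.56135 LMN
0.56135 LMN × 1.01 = 0.5669635 PRZ
0.5669635 PRZ × 1.61 = 0.912811235 FYR
0.912811235 FYR × 1.07 = 0.97670802145 NXs
Net change: 0.97670802145 − 1 = -0.02329197855 NXs

-0.02329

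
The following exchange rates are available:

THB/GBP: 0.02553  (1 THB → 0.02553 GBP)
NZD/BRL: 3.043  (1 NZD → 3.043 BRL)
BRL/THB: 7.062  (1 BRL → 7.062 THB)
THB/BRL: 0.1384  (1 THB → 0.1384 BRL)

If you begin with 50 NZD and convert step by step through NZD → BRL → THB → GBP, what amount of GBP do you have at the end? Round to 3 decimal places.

50 NZD × 3.043 = 152.15 BRL
152.15 BRL × 7.062 = 1074.4833 THB
1074.4833 THB × 0.02553 = 27.431558649 GBP

27.432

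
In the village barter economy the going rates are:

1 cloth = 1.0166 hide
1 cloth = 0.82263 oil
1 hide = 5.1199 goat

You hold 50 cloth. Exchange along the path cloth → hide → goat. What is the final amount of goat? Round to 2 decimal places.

260.24

50 cloth × 1.0166 = 50.83 hide
50.83 hide × 5.1199 = 260.244517 goat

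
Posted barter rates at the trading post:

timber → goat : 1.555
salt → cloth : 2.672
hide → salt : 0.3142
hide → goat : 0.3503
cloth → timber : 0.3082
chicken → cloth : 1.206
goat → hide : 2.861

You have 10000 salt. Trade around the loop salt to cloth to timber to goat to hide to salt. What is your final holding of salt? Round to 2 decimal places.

10000 salt × 2.672 = 26720 cloth
26720 cloth × 0.3082 = 8235.104 timber
8235.104 timber × 1.555 = 12805.58672 goat
12805.58672 goat × 2.861 = 36636.78360592 hide
36636.78360592 hide × 0.3142 = 11511.277408980064 salt

11511.28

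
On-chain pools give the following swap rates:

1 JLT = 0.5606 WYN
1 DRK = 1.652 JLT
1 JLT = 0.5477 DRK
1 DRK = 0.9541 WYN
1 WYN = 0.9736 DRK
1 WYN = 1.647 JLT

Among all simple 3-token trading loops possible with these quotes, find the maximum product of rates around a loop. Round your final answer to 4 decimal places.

0.9017

JLT→WYN→DRK→JLT: 0.5606 × 0.9736 × 1.652 = 0.90166
JLT→DRK→WYN→JLT: 0.5477 × 0.9541 × 1.647 = 0.86066
Maximum is JLT→WYN→DRK→JLT at 0.9017; no arbitrage — every cycle loses value.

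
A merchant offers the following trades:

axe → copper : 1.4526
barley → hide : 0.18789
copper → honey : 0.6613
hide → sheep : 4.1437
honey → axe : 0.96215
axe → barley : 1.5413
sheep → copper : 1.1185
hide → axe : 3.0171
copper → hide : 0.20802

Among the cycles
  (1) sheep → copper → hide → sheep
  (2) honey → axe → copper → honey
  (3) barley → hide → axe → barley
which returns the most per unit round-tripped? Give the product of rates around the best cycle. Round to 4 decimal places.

(1) 1.1185 × 0.20802 × 4.1437 = 0.96412
(2) 0.96215 × 1.4526 × 0.6613 = 0.92425
(3) 0.18789 × 3.0171 × 1.5413 = 0.87374
Highest is cycle (1) at 0.9641 (≤1, no arbitrage).

0.9641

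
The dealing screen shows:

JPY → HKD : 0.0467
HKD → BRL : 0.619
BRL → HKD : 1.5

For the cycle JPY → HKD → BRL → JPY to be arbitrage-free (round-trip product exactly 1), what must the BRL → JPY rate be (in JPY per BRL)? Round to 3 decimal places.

Known legs of the cycle: 0.0467 × 0.619 = 0.0289073
For no arbitrage the full-cycle product must be 1, so the missing rate is 1 / 0.0289073 ≈ 34.59334.

34.593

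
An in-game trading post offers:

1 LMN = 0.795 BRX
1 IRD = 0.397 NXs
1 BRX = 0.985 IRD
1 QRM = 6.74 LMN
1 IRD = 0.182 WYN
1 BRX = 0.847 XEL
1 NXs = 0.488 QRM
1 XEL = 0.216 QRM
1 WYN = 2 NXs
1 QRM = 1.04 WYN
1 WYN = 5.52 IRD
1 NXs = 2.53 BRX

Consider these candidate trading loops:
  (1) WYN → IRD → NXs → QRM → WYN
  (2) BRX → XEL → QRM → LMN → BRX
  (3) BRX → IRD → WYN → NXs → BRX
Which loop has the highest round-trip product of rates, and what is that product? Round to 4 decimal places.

1.1122

(1) 5.52 × 0.397 × 0.488 × 1.04 = 1.11220
(2) 0.847 × 0.216 × 6.74 × 0.795 = 0.98031
(3) 0.985 × 0.182 × 2 × 2.53 = 0.90711
Highest is cycle (1) at 1.1122 (>1, arbitrage).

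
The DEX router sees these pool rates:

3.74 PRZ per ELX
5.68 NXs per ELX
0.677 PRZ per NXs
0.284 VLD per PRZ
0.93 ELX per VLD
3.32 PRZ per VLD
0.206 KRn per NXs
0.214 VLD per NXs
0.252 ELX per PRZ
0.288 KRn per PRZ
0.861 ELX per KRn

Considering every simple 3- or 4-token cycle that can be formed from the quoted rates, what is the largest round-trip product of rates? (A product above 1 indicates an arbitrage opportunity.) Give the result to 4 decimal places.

VLD→ELX→NXs→VLD: 0.93 × 5.68 × 0.214 = 1.13043
VLD→PRZ→ELX→NXs→VLD: 3.32 × 0.252 × 5.68 × 0.214 = 1.01695
VLD→ELX→NXs→PRZ→VLD: 0.93 × 5.68 × 0.677 × 0.284 = 1.01564
ELX→NXs→KRn→ELX: 5.68 × 0.206 × 0.861 = 1.00744
VLD→ELX→PRZ→VLD: 0.93 × 3.74 × 0.284 = 0.98781
ELX→NXs→PRZ→ELX: 5.68 × 0.677 × 0.252 = 0.96903
ELX→NXs→PRZ→KRn→ELX: 5.68 × 0.677 × 0.288 × 0.861 = 0.95353
ELX→PRZ→KRn→ELX: 3.74 × 0.288 × 0.861 = 0.92740
Maximum is VLD→ELX→NXs→VLD at 1.1304; arbitrage exists.

1.1304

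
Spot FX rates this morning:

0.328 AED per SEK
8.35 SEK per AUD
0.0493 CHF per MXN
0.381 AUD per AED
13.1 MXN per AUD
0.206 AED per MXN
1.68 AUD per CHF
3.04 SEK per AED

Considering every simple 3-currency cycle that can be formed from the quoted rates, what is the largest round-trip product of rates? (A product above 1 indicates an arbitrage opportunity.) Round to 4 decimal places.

CHF→AUD→MXN→CHF: 1.68 × 13.1 × 0.0493 = 1.08499
AED→AUD→SEK→AED: 0.381 × 8.35 × 0.328 = 1.04348
AED→AUD→MXN→AED: 0.381 × 13.1 × 0.206 = 1.02817
Maximum is CHF→AUD→MXN→CHF at 1.0850; arbitrage exists.

1.0850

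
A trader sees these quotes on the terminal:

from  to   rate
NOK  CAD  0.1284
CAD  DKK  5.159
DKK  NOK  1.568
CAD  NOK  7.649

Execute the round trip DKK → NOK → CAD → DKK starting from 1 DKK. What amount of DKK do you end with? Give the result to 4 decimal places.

1.0387

1 DKK × 1.568 = 1.568 NOK
1.568 NOK × 0.1284 = 0.2013312 CAD
0.2013312 CAD × 5.159 = 1.0386676608 DKK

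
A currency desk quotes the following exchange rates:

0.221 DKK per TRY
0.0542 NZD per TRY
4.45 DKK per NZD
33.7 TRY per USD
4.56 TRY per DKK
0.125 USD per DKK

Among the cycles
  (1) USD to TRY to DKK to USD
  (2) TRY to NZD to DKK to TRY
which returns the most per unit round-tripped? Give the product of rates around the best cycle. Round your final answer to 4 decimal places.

1.0998

(1) 33.7 × 0.221 × 0.125 = 0.93096
(2) 0.0542 × 4.45 × 4.56 = 1.09983
Highest is cycle (2) at 1.0998 (>1, arbitrage).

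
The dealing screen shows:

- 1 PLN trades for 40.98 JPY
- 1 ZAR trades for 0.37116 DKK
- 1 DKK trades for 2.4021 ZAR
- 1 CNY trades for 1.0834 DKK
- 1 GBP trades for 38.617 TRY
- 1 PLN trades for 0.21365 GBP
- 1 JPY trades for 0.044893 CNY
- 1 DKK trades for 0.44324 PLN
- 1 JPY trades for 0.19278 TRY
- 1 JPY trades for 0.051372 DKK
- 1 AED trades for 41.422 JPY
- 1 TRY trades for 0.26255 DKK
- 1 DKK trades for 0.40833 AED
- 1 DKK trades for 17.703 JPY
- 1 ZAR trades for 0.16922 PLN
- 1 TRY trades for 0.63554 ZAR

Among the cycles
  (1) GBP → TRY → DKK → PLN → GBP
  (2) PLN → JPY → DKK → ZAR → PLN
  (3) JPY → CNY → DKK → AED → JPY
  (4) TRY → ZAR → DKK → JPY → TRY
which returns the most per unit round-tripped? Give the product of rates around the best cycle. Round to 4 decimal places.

0.9601

(1) 38.617 × 0.26255 × 0.44324 × 0.21365 = 0.96014
(2) 40.98 × 0.051372 × 2.4021 × 0.16922 = 0.85574
(3) 0.044893 × 1.0834 × 0.40833 × 41.422 = 0.82264
(4) 0.63554 × 0.37116 × 17.703 × 0.19278 = 0.80503
Highest is cycle (1) at 0.9601 (≤1, no arbitrage).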